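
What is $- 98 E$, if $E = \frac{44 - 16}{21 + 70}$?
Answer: $- \frac{392}{13} \approx -30.154$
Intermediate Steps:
$E = \frac{4}{13}$ ($E = \frac{28}{91} = 28 \cdot \frac{1}{91} = \frac{4}{13} \approx 0.30769$)
$- 98 E = \left(-98\right) \frac{4}{13} = - \frac{392}{13}$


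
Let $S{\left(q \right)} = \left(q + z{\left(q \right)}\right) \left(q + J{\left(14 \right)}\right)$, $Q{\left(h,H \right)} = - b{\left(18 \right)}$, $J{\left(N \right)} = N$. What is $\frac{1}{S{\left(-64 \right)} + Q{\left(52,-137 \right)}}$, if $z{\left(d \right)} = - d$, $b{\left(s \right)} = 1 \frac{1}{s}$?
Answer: $-18$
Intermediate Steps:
$b{\left(s \right)} = \frac{1}{s}$
$Q{\left(h,H \right)} = - \frac{1}{18}$
$S{\left(q \right)} = 0$ ($S{\left(q \right)} = \left(q - q\right) \left(q + 14\right) = 0 \left(14 + q\right) = 0$)
$\frac{1}{S{\left(-64 \right)} + Q{\left(52,-137 \right)}} = \frac{1}{0 - \frac{1}{18}} = \frac{1}{- \frac{1}{18}} = -18$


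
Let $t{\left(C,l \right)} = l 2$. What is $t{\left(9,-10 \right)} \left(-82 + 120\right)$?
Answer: $-760$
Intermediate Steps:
$t{\left(C,l \right)} = 2 l$
$t{\left(9,-10 \right)} \left(-82 + 120\right) = 2 \left(-10\right) \left(-82 + 120\right) = \left(-20\right) 38 = -760$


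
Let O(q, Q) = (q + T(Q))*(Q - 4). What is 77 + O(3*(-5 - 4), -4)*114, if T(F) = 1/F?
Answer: 24929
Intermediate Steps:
O(q, Q) = (-4 + Q)*(q + 1/Q) (O(q, Q) = (q + 1/Q)*(Q - 4) = (q + 1/Q)*(-4 + Q) = (-4 + Q)*(q + 1/Q))
77 + O(3*(-5 - 4), -4)*114 = 77 + (1 - 12*(-5 - 4) - 4/(-4) - 12*(-5 - 4))*114 = 77 + (1 - 12*(-9) - 4*(-1/4) - 12*(-9))*114 = 77 + (1 - 4*(-27) + 1 - 4*(-27))*114 = 77 + (1 + 108 + 1 + 108)*114 = 77 + 218*114 = 77 + 24852 = 24929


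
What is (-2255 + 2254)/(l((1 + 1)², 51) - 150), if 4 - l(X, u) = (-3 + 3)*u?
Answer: 1/146 ≈ 0.0068493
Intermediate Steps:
l(X, u) = 4 (l(X, u) = 4 - (-3 + 3)*u = 4 - 0*u = 4 - 1*0 = 4 + 0 = 4)
(-2255 + 2254)/(l((1 + 1)², 51) - 150) = (-2255 + 2254)/(4 - 150) = -1/(-146) = -1*(-1/146) = 1/146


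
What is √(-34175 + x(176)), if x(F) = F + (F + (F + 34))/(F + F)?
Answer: I*√65819941/44 ≈ 184.39*I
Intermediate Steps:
x(F) = F + (34 + 2*F)/(2*F) (x(F) = F + (F + (34 + F))/((2*F)) = F + (34 + 2*F)*(1/(2*F)) = F + (34 + 2*F)/(2*F))
√(-34175 + x(176)) = √(-34175 + (1 + 176 + 17/176)) = √(-34175 + 31169/176) = √(-5983631/176) = I*√65819941/44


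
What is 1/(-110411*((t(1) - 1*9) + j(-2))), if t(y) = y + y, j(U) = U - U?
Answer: 1/772877 ≈ 1.2939e-6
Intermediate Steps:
j(U) = 0
t(y) = 2*y
1/(-110411*((t(1) - 1*9) + j(-2))) = 1/(-110411*((2*1 - 1*9) + 0)) = 1/(-110411*((2 - 9) + 0)) = 1/(-110411*(-7 + 0)) = 1/(-110411*(-7)) = 1/772877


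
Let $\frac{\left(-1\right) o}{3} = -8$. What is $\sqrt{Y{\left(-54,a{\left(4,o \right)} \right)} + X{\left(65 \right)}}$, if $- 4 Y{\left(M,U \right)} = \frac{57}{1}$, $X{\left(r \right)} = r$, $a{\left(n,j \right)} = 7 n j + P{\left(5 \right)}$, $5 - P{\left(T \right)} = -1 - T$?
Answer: $\frac{\sqrt{203}}{2} \approx 7.1239$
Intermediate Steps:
$P{\left(T \right)} = 6 + T$ ($P{\left(T \right)} = 5 - \left(-1 - T\right) = 5 + \left(1 + T\right) = 6 + T$)
$o = 24$ ($o = \left(-3\right) \left(-8\right) = 24$)
$a{\left(n,j \right)} = 11 + 7 j n$ ($a{\left(n,j \right)} = 7 n j + \left(6 + 5\right) = 7 j n + 11 = 11 + 7 j n$)
$Y{\left(M,U \right)} = - \frac{57}{4}$ ($Y{\left(M,U \right)} = - \frac{57 \cdot 1^{-1}}{4} = - \frac{57 \cdot 1}{4} = \left(- \frac{1}{4}\right) 57 = - \frac{57}{4}$)
$\sqrt{Y{\left(-54,a{\left(4,o \right)} \right)} + X{\left(65 \right)}} = \sqrt{- \frac{57}{4} + 65} = \sqrt{\frac{203}{4}} = \frac{\sqrt{203}}{2}$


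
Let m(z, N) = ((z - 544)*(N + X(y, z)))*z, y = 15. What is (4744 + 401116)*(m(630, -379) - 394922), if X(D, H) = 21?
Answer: -8032522181320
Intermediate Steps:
m(z, N) = z*(-544 + z)*(21 + N) (m(z, N) = ((z - 544)*(N + 21))*z = ((-544 + z)*(21 + N))*z = z*(-544 + z)*(21 + N))
(4744 + 401116)*(m(630, -379) - 394922) = (4744 + 401116)*(630*(-11424 - 544*(-379) + 21*630 - 379*630) - 394922) = 405860*(630*(-11424 + 206176 + 13230 - 238770) - 394922) = 405860*(630*(-30788) - 394922) = 405860*(-19396440 - 394922) = 405860*(-19791362) = -8032522181320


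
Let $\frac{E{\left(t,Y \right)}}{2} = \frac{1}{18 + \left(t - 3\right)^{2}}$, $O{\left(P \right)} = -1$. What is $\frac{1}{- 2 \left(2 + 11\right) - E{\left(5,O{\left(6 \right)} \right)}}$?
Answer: $- \frac{11}{287} \approx -0.038328$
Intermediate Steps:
$E{\left(t,Y \right)} = \frac{2}{18 + \left(-3 + t\right)^{2}}$ ($E{\left(t,Y \right)} = \frac{2}{18 + \left(t - 3\right)^{2}} = \frac{2}{18 + \left(-3 + t\right)^{2}}$)
$\frac{1}{- 2 \left(2 + 11\right) - E{\left(5,O{\left(6 \right)} \right)}} = \frac{1}{- 2 \left(2 + 11\right) - \frac{2}{18 + \left(-3 + 5\right)^{2}}} = \frac{1}{\left(-2\right) 13 - \frac{2}{18 + 2^{2}}} = \frac{1}{-26 - \frac{2}{18 + 4}} = \frac{1}{-26 - \frac{2}{22}} = \frac{1}{-26 - 2 \cdot \frac{1}{22}} = \frac{1}{-26 - \frac{1}{11}} = \frac{1}{- \frac{287}{11}} = - \frac{11}{287}$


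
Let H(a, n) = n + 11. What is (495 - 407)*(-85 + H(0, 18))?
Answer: -4928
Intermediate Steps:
H(a, n) = 11 + n
(495 - 407)*(-85 + H(0, 18)) = (495 - 407)*(-85 + (11 + 18)) = 88*(-85 + 29) = 88*(-56) = -4928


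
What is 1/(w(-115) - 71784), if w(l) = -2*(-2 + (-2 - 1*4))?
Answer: -1/71768 ≈ -1.3934e-5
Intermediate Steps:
w(l) = 16 (w(l) = -2*(-2 + (-2 - 4)) = -2*(-2 - 6) = -2*(-8) = 16)
1/(w(-115) - 71784) = 1/(16 - 71784) = 1/(-71768) = -1/71768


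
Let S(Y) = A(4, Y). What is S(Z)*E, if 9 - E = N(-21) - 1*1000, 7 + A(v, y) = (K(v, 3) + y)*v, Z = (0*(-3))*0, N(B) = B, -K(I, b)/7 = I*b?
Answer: -353290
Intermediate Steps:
K(I, b) = -7*I*b
Z = 0 (Z = 0*0 = 0)
A(v, y) = -7 + v*(y - 21*v) (A(v, y) = -7 + (-7*v*3 + y)*v = -7 + (-21*v + y)*v = -7 + (y - 21*v)*v = -7 + v*(y - 21*v))
S(Y) = -343 + 4*Y (S(Y) = -7 - 21*4² + 4*Y = -7 - 21*16 + 4*Y = -7 - 336 + 4*Y = -343 + 4*Y)
E = 1030 (E = 9 - (-21 - 1*1000) = 9 - (-21 - 1000) = 9 - 1*(-1021) = 9 + 1021 = 1030)
S(Z)*E = (-343 + 4*0)*1030 = (-343 + 0)*1030 = -343*1030 = -353290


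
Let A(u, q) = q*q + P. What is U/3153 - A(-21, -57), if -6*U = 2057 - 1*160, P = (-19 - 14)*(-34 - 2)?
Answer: -83941063/18918 ≈ -4437.1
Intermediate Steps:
P = 1188 (P = -33*(-36) = 1188)
U = -1897/6 (U = -(2057 - 1*160)/6 = -(2057 - 160)/6 = -⅙*1897 = -1897/6 ≈ -316.17)
A(u, q) = 1188 + q² (A(u, q) = q*q + 1188 = q² + 1188 = 1188 + q²)
U/3153 - A(-21, -57) = -1897/6/3153 - (1188 + (-57)²) = -1897/6*1/3153 - (1188 + 3249) = -1897/18918 - 1*4437 = -1897/18918 - 4437 = -83941063/18918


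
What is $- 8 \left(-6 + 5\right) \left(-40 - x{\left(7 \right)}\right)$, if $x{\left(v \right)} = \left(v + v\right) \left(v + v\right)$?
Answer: $-1888$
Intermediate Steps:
$x{\left(v \right)} = 4 v^{2}$ ($x{\left(v \right)} = 2 v 2 v = 4 v^{2}$)
$- 8 \left(-6 + 5\right) \left(-40 - x{\left(7 \right)}\right) = - 8 \left(-6 + 5\right) \left(-40 - 4 \cdot 7^{2}\right) = \left(-8\right) \left(-1\right) \left(-40 - 4 \cdot 49\right) = 8 \left(-40 - 196\right) = 8 \left(-236\right) = -1888$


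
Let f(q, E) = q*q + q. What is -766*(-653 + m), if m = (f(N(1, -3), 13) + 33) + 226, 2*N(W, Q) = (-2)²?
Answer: 297208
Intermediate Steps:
N(W, Q) = 2 (N(W, Q) = (½)*(-2)² = (½)*4 = 2)
f(q, E) = q + q² (f(q, E) = q² + q = q + q²)
m = 265 (m = (2*(1 + 2) + 33) + 226 = (2*3 + 33) + 226 = (6 + 33) + 226 = 39 + 226 = 265)
-766*(-653 + m) = -766*(-653 + 265) = -766*(-388) = 297208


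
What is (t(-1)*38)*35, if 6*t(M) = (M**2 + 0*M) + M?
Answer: 0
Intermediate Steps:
t(M) = M/6 + M**2/6 (t(M) = ((M**2 + 0*M) + M)/6 = ((M**2 + 0) + M)/6 = (M**2 + M)/6 = (M + M**2)/6 = M/6 + M**2/6)
(t(-1)*38)*35 = (((1/6)*(-1)*(1 - 1))*38)*35 = (((1/6)*(-1)*0)*38)*35 = (0*38)*35 = 0*35 = 0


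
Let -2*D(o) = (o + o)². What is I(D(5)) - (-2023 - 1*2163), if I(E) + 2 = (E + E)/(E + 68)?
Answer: 37606/9 ≈ 4178.4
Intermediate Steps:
D(o) = -2*o² (D(o) = -(o + o)²/2 = -4*o²/2 = -2*o²)
I(E) = -2 + 2*E/(68 + E) (I(E) = -2 + (E + E)/(E + 68) = -2 + (2*E)/(68 + E) = -2 + 2*E/(68 + E))
I(D(5)) - (-2023 - 1*2163) = -136/(68 - 2*5²) - (-2023 - 1*2163) = -136/(68 - 2*25) - (-2023 - 2163) = -136/(68 - 50) - 1*(-4186) = -136/18 + 4186 = -136*1/18 + 4186 = -68/9 + 4186 = 37606/9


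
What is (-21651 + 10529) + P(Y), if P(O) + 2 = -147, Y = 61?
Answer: -11271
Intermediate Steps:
P(O) = -149 (P(O) = -2 - 147 = -149)
(-21651 + 10529) + P(Y) = (-21651 + 10529) - 149 = -11122 - 149 = -11271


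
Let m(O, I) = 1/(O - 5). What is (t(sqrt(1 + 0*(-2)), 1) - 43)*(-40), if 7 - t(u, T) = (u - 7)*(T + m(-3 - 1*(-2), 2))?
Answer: 1240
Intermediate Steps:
m(O, I) = 1/(-5 + O)
t(u, T) = 7 - (-7 + u)*(-1/6 + T) (t(u, T) = 7 - (u - 7)*(T + 1/(-5 + (-3 - 1*(-2)))) = 7 - (-7 + u)*(T + 1/(-5 + (-3 + 2))) = 7 - (-7 + u)*(T + 1/(-5 - 1)) = 7 - (-7 + u)*(T + 1/(-6)) = 7 - (-7 + u)*(T - 1/6) = 7 - (-7 + u)*(-1/6 + T))
(t(sqrt(1 + 0*(-2)), 1) - 43)*(-40) = ((35/6 + 7*1 + sqrt(1 + 0*(-2))/6 - 1*1*sqrt(1 + 0*(-2))) - 43)*(-40) = ((35/6 + 7 + sqrt(1 + 0)/6 - 1*1*sqrt(1 + 0)) - 43)*(-40) = ((35/6 + 7 + sqrt(1)/6 - 1*1*sqrt(1)) - 43)*(-40) = ((35/6 + 7 + (1/6)*1 - 1*1*1) - 43)*(-40) = ((35/6 + 7 + 1/6 - 1) - 43)*(-40) = (12 - 43)*(-40) = -31*(-40) = 1240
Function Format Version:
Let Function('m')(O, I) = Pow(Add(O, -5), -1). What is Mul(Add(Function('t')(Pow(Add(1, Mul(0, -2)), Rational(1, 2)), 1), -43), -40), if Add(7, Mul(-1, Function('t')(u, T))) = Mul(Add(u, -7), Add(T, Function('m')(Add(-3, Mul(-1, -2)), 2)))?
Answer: 1240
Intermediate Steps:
Function('m')(O, I) = Pow(Add(-5, O), -1)
Function('t')(u, T) = Add(7, Mul(-1, Add(-7, u), Add(Rational(-1, 6), T))) (Function('t')(u, T) = Add(7, Mul(-1, Mul(Add(u, -7), Add(T, Pow(Add(-5, Add(-3, Mul(-1, -2))), -1))))) = Add(7, Mul(-1, Mul(Add(-7, u), Add(T, Pow(Add(-5, Add(-3, 2)), -1))))) = Add(7, Mul(-1, Mul(Add(-7, u), Add(T, Pow(Add(-5, -1), -1))))) = Add(7, Mul(-1, Mul(Add(-7, u), Add(T, Pow(-6, -1))))) = Add(7, Mul(-1, Mul(Add(-7, u), Add(T, Rational(-1, 6))))) = Add(7, Mul(-1, Mul(Add(-7, u), Add(Rational(-1, 6), T)))) = Add(7, Mul(-1, Add(-7, u), Add(Rational(-1, 6), T))))
Mul(Add(Function('t')(Pow(Add(1, Mul(0, -2)), Rational(1, 2)), 1), -43), -40) = Mul(Add(Add(Rational(35, 6), Mul(7, 1), Mul(Rational(1, 6), Pow(Add(1, Mul(0, -2)), Rational(1, 2))), Mul(-1, 1, Pow(Add(1, Mul(0, -2)), Rational(1, 2)))), -43), -40) = Mul(Add(Add(Rational(35, 6), 7, Mul(Rational(1, 6), Pow(Add(1, 0), Rational(1, 2))), Mul(-1, 1, Pow(Add(1, 0), Rational(1, 2)))), -43), -40) = Mul(Add(Add(Rational(35, 6), 7, Mul(Rational(1, 6), Pow(1, Rational(1, 2))), Mul(-1, 1, Pow(1, Rational(1, 2)))), -43), -40) = Mul(Add(Add(Rational(35, 6), 7, Mul(Rational(1, 6), 1), Mul(-1, 1, 1)), -43), -40) = Mul(Add(Add(Rational(35, 6), 7, Rational(1, 6), -1), -43), -40) = Mul(Add(12, -43), -40) = Mul(-31, -40) = 1240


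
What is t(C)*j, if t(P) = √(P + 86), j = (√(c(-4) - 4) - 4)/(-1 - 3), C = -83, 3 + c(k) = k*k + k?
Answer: √3 - √15/4 ≈ 0.76381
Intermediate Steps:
c(k) = -3 + k + k² (c(k) = -3 + (k*k + k) = -3 + (k² + k) = -3 + (k + k²) = -3 + k + k²)
j = 1 - √5/4 (j = (√((-3 - 4 + (-4)²) - 4) - 4)/(-1 - 3) = (√((-3 - 4 + 16) - 4) - 4)/(-4) = (√(9 - 4) - 4)*(-¼) = (√5 - 4)*(-¼) = (-4 + √5)*(-¼) = 1 - √5/4 ≈ 0.44098)
t(P) = √(86 + P)
t(C)*j = √(86 - 83)*(1 - √5/4) = √3*(1 - √5/4)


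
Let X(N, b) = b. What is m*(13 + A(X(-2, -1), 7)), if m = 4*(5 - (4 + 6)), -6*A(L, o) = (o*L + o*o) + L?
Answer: -370/3 ≈ -123.33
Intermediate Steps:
A(L, o) = -L/6 - o²/6 - L*o/6 (A(L, o) = -((o*L + o*o) + L)/6 = -((L*o + o²) + L)/6 = -((o² + L*o) + L)/6 = -(L + o² + L*o)/6 = -L/6 - o²/6 - L*o/6)
m = -20 (m = 4*(5 - 1*10) = 4*(5 - 10) = 4*(-5) = -20)
m*(13 + A(X(-2, -1), 7)) = -20*(13 + (-⅙*(-1) - ⅙*7² - ⅙*(-1)*7)) = -20*(13 + (⅙ - ⅙*49 + 7/6)) = -20*(13 + (⅙ - 49/6 + 7/6)) = -20*(13 - 41/6) = -20*37/6 = -370/3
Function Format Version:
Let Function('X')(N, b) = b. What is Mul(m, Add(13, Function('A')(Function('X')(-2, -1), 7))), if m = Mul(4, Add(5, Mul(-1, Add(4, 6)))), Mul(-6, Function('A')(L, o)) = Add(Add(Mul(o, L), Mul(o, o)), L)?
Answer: Rational(-370, 3) ≈ -123.33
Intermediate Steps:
Function('A')(L, o) = Add(Mul(Rational(-1, 6), L), Mul(Rational(-1, 6), Pow(o, 2)), Mul(Rational(-1, 6), L, o)) (Function('A')(L, o) = Mul(Rational(-1, 6), Add(Add(Mul(o, L), Mul(o, o)), L)) = Mul(Rational(-1, 6), Add(Add(Mul(L, o), Pow(o, 2)), L)) = Mul(Rational(-1, 6), Add(Add(Pow(o, 2), Mul(L, o)), L)) = Mul(Rational(-1, 6), Add(L, Pow(o, 2), Mul(L, o))) = Add(Mul(Rational(-1, 6), L), Mul(Rational(-1, 6), Pow(o, 2)), Mul(Rational(-1, 6), L, o)))
m = -20 (m = Mul(4, Add(5, Mul(-1, 10))) = Mul(4, Add(5, -10)) = Mul(4, -5) = -20)
Mul(m, Add(13, Function('A')(Function('X')(-2, -1), 7))) = Mul(-20, Add(13, Add(Mul(Rational(-1, 6), -1), Mul(Rational(-1, 6), Pow(7, 2)), Mul(Rational(-1, 6), -1, 7)))) = Mul(-20, Add(13, Add(Rational(1, 6), Mul(Rational(-1, 6), 49), Rational(7, 6)))) = Mul(-20, Add(13, Add(Rational(1, 6), Rational(-49, 6), Rational(7, 6)))) = Mul(-20, Add(13, Rational(-41, 6))) = Mul(-20, Rational(37, 6)) = Rational(-370, 3)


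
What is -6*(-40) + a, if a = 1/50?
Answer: 12001/50 ≈ 240.02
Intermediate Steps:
a = 1/50 ≈ 0.020000
-6*(-40) + a = -6*(-40) + 1/50 = 240 + 1/50 = 12001/50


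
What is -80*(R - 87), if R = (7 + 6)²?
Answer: -6560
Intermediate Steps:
R = 169 (R = 13² = 169)
-80*(R - 87) = -80*(169 - 87) = -80*82 = -6560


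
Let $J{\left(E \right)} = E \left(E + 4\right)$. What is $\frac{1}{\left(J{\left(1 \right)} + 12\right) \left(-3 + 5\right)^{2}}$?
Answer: $\frac{1}{68} \approx 0.014706$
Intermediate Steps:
$J{\left(E \right)} = E \left(4 + E\right)$
$\frac{1}{\left(J{\left(1 \right)} + 12\right) \left(-3 + 5\right)^{2}} = \frac{1}{\left(1 \left(4 + 1\right) + 12\right) \left(-3 + 5\right)^{2}} = \frac{1}{\left(1 \cdot 5 + 12\right) 2^{2}} = \frac{1}{\left(5 + 12\right) 4} = \frac{1}{17 \cdot 4} = \frac{1}{68}$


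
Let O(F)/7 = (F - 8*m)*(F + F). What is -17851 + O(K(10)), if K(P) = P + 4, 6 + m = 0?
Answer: -5699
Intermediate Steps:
m = -6 (m = -6 + 0 = -6)
K(P) = 4 + P
O(F) = 14*F*(48 + F) (O(F) = 7*((F - 8*(-6))*(F + F)) = 7*((F + 48)*(2*F)) = 7*((48 + F)*(2*F)) = 7*(2*F*(48 + F)) = 14*F*(48 + F))
-17851 + O(K(10)) = -17851 + 14*(4 + 10)*(48 + (4 + 10)) = -17851 + 14*14*(48 + 14) = -17851 + 14*14*62 = -17851 + 12152 = -5699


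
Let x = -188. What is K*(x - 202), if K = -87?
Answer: 33930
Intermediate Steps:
K*(x - 202) = -87*(-188 - 202) = -87*(-390) = 33930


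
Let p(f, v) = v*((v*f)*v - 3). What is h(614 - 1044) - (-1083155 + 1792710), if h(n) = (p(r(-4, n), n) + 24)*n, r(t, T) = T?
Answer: -14700845574575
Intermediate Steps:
p(f, v) = v*(-3 + f*v²) (p(f, v) = v*((f*v)*v - 3) = v*(f*v² - 3) = v*(-3 + f*v²))
h(n) = n*(24 + n*(-3 + n³)) (h(n) = (n*(-3 + n*n²) + 24)*n = (n*(-3 + n³) + 24)*n = (24 + n*(-3 + n³))*n = n*(24 + n*(-3 + n³)))
h(614 - 1044) - (-1083155 + 1792710) = (614 - 1044)*(24 + (614 - 1044)*(-3 + (614 - 1044)³)) - (-1083155 + 1792710) = -430*(24 - 430*(-3 + (-430)³)) - 1*709555 = -430*(24 - 430*(-3 - 79507000)) - 709555 = -430*(24 - 430*(-79507003)) - 709555 = -430*(24 + 34188011290) - 709555 = -430*34188011314 - 709555 = -14700844865020 - 709555 = -14700845574575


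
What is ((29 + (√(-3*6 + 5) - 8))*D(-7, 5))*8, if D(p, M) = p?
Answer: -1176 - 56*I*√13 ≈ -1176.0 - 201.91*I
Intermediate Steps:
((29 + (√(-3*6 + 5) - 8))*D(-7, 5))*8 = ((29 + (√(-3*6 + 5) - 8))*(-7))*8 = ((29 + (√(-18 + 5) - 8))*(-7))*8 = ((29 + (√(-13) - 8))*(-7))*8 = ((29 + (I*√13 - 8))*(-7))*8 = ((29 + (-8 + I*√13))*(-7))*8 = ((21 + I*√13)*(-7))*8 = (-147 - 7*I*√13)*8 = -1176 - 56*I*√13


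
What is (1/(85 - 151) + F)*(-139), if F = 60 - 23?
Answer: -339299/66 ≈ -5140.9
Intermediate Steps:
F = 37
(1/(85 - 151) + F)*(-139) = (1/(85 - 151) + 37)*(-139) = (1/(-66) + 37)*(-139) = (-1/66 + 37)*(-139) = (2441/66)*(-139) = -339299/66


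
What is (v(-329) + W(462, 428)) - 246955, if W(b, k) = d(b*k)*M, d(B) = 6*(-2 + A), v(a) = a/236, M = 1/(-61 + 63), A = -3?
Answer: -58285249/236 ≈ -2.4697e+5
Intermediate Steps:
M = ½ (M = 1/2 = ½ ≈ 0.50000)
v(a) = a/236 (v(a) = a*(1/236) = a/236)
d(B) = -30 (d(B) = 6*(-2 - 3) = 6*(-5) = -30)
W(b, k) = -15 (W(b, k) = -30*½ = -15)
(v(-329) + W(462, 428)) - 246955 = ((1/236)*(-329) - 15) - 246955 = (-329/236 - 15) - 246955 = -3869/236 - 246955 = -58285249/236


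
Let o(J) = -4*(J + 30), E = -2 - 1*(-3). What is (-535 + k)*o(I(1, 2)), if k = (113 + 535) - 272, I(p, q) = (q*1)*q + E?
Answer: 22260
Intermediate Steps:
E = 1 (E = -2 + 3 = 1)
I(p, q) = 1 + q² (I(p, q) = (q*1)*q + 1 = q*q + 1 = q² + 1 = 1 + q²)
o(J) = -120 - 4*J (o(J) = -4*(30 + J) = -120 - 4*J)
k = 376 (k = 648 - 272 = 376)
(-535 + k)*o(I(1, 2)) = (-535 + 376)*(-120 - 4*(1 + 2²)) = -159*(-120 - 4*(1 + 4)) = -159*(-120 - 4*5) = -159*(-120 - 20) = -159*(-140) = 22260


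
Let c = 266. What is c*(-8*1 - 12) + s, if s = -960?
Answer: -6280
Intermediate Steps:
c*(-8*1 - 12) + s = 266*(-8*1 - 12) - 960 = 266*(-8 - 12) - 960 = 266*(-20) - 960 = -5320 - 960 = -6280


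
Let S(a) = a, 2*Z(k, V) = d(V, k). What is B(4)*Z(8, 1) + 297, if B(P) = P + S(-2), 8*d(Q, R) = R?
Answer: 298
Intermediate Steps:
d(Q, R) = R/8
Z(k, V) = k/16 (Z(k, V) = (k/8)/2 = k/16)
B(P) = -2 + P (B(P) = P - 2 = -2 + P)
B(4)*Z(8, 1) + 297 = (-2 + 4)*((1/16)*8) + 297 = 2*(½) + 297 = 1 + 297 = 298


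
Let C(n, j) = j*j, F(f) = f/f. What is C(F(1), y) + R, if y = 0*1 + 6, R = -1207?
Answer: -1171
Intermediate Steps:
y = 6 (y = 0 + 6 = 6)
F(f) = 1
C(n, j) = j**2
C(F(1), y) + R = 6**2 - 1207 = 36 - 1207 = -1171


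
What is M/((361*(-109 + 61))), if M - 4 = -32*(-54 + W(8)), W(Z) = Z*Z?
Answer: 79/4332 ≈ 0.018236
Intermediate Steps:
W(Z) = Z²
M = -316 (M = 4 - 32*(-54 + 8²) = 4 - 32*(-54 + 64) = 4 - 32*10 = 4 - 320 = -316)
M/((361*(-109 + 61))) = -316*1/(361*(-109 + 61)) = -316/(361*(-48)) = -316/(-17328) = -316*(-1/17328) = 79/4332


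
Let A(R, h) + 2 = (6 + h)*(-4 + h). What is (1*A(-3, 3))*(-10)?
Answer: 110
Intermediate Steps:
A(R, h) = -2 + (-4 + h)*(6 + h) (A(R, h) = -2 + (6 + h)*(-4 + h) = -2 + (-4 + h)*(6 + h))
(1*A(-3, 3))*(-10) = (1*(-26 + 3² + 2*3))*(-10) = (1*(-26 + 9 + 6))*(-10) = (1*(-11))*(-10) = -11*(-10) = 110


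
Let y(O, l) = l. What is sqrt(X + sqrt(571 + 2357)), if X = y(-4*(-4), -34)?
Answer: sqrt(-34 + 4*sqrt(183)) ≈ 4.4845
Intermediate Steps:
X = -34
sqrt(X + sqrt(571 + 2357)) = sqrt(-34 + sqrt(571 + 2357)) = sqrt(-34 + sqrt(2928)) = sqrt(-34 + 4*sqrt(183))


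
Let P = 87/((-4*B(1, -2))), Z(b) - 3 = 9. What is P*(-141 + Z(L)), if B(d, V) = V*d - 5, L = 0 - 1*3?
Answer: -11223/28 ≈ -400.82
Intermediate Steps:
L = -3 (L = 0 - 3 = -3)
Z(b) = 12 (Z(b) = 3 + 9 = 12)
B(d, V) = -5 + V*d
P = 87/28 (P = 87/((-4*(-5 - 2*1))) = 87/((-4*(-5 - 2))) = 87/((-4*(-7))) = 87/28 ≈ 3.1071)
P*(-141 + Z(L)) = 87*(-141 + 12)/28 = (87/28)*(-129) = -11223/28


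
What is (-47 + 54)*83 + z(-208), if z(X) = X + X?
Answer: 165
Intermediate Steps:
z(X) = 2*X
(-47 + 54)*83 + z(-208) = (-47 + 54)*83 + 2*(-208) = 7*83 - 416 = 581 - 416 = 165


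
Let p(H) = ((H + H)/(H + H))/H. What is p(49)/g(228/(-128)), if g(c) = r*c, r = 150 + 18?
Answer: -4/58653 ≈ -6.8198e-5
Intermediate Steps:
r = 168
p(H) = 1/H (p(H) = ((2*H)/((2*H)))/H = ((2*H)*(1/(2*H)))/H = 1/H)
g(c) = 168*c
p(49)/g(228/(-128)) = 1/(49*((168*(228/(-128))))) = 1/(49*((168*(228*(-1/128))))) = 1/(49*((168*(-57/32)))) = 1/(49*(-1197/4)) = (1/49)*(-4/1197) = -4/58653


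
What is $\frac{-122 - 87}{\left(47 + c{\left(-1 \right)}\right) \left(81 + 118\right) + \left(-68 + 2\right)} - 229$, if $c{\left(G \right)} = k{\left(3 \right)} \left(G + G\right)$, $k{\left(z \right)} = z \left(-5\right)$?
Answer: $- \frac{16718}{73} \approx -229.01$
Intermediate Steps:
$k{\left(z \right)} = - 5 z$
$c{\left(G \right)} = - 30 G$ ($c{\left(G \right)} = \left(-5\right) 3 \left(G + G\right) = - 15 \cdot 2 G = - 30 G$)
$\frac{-122 - 87}{\left(47 + c{\left(-1 \right)}\right) \left(81 + 118\right) + \left(-68 + 2\right)} - 229 = \frac{-122 - 87}{\left(47 - -30\right) \left(81 + 118\right) + \left(-68 + 2\right)} - 229 = - \frac{209}{\left(47 + 30\right) 199 - 66} - 229 = - \frac{209}{77 \cdot 199 - 66} - 229 = - \frac{209}{15323 - 66} - 229 = - \frac{209}{15257} - 229 = \left(-209\right) \frac{1}{15257} - 229 = - \frac{1}{73} - 229 = - \frac{16718}{73}$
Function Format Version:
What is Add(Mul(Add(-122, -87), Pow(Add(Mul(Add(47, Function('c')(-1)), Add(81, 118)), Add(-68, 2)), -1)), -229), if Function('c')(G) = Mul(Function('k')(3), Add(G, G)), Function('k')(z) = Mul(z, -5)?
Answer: Rational(-16718, 73) ≈ -229.01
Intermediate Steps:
Function('k')(z) = Mul(-5, z)
Function('c')(G) = Mul(-30, G) (Function('c')(G) = Mul(Mul(-5, 3), Add(G, G)) = Mul(-15, Mul(2, G)) = Mul(-30, G))
Add(Mul(Add(-122, -87), Pow(Add(Mul(Add(47, Function('c')(-1)), Add(81, 118)), Add(-68, 2)), -1)), -229) = Add(Mul(Add(-122, -87), Pow(Add(Mul(Add(47, Mul(-30, -1)), Add(81, 118)), Add(-68, 2)), -1)), -229) = Add(Mul(-209, Pow(Add(Mul(Add(47, 30), 199), -66), -1)), -229) = Add(Mul(-209, Pow(Add(Mul(77, 199), -66), -1)), -229) = Add(Mul(-209, Pow(Add(15323, -66), -1)), -229) = Add(Mul(-209, Pow(15257, -1)), -229) = Add(Mul(-209, Rational(1, 15257)), -229) = Add(Rational(-1, 73), -229) = Rational(-16718, 73)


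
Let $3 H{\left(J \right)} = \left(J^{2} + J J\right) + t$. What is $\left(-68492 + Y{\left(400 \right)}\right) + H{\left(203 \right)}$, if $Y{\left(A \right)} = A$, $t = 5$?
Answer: $- \frac{121853}{3} \approx -40618.0$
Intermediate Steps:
$H{\left(J \right)} = \frac{5}{3} + \frac{2 J^{2}}{3}$ ($H{\left(J \right)} = \frac{\left(J^{2} + J J\right) + 5}{3} = \frac{\left(J^{2} + J^{2}\right) + 5}{3} = \frac{2 J^{2} + 5}{3} = \frac{5 + 2 J^{2}}{3} = \frac{5}{3} + \frac{2 J^{2}}{3}$)
$\left(-68492 + Y{\left(400 \right)}\right) + H{\left(203 \right)} = \left(-68492 + 400\right) + \left(\frac{5}{3} + \frac{2 \cdot 203^{2}}{3}\right) = -68092 + \left(\frac{5}{3} + \frac{2}{3} \cdot 41209\right) = -68092 + \left(\frac{5}{3} + \frac{82418}{3}\right) = -68092 + \frac{82423}{3} = - \frac{121853}{3}$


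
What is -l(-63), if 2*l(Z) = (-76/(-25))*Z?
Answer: 2394/25 ≈ 95.760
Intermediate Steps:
l(Z) = 38*Z/25 (l(Z) = ((-76/(-25))*Z)/2 = ((-76*(-1/25))*Z)/2 = (76*Z/25)/2 = 38*Z/25)
-l(-63) = -38*(-63)/25 = -1*(-2394/25) = 2394/25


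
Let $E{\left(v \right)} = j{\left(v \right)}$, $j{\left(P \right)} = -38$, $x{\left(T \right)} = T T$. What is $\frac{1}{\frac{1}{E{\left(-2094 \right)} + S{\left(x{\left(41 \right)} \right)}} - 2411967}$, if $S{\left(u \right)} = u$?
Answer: $- \frac{1643}{3962861780} \approx -4.146 \cdot 10^{-7}$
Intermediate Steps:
$x{\left(T \right)} = T^{2}$
$E{\left(v \right)} = -38$
$\frac{1}{\frac{1}{E{\left(-2094 \right)} + S{\left(x{\left(41 \right)} \right)}} - 2411967} = \frac{1}{\frac{1}{-38 + 41^{2}} - 2411967} = \frac{1}{\frac{1}{-38 + 1681} - 2411967} = \frac{1}{\frac{1}{1643} - 2411967} = \frac{1}{- \frac{3962861780}{1643}} = - \frac{1643}{3962861780}$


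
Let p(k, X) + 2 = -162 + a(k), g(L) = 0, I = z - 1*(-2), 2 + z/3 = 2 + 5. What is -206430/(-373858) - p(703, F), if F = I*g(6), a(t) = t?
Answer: -100651516/186929 ≈ -538.45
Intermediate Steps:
z = 15 (z = -6 + 3*(2 + 5) = -6 + 3*7 = -6 + 21 = 15)
I = 17 (I = 15 - 1*(-2) = 15 + 2 = 17)
F = 0 (F = 17*0 = 0)
p(k, X) = -164 + k (p(k, X) = -2 + (-162 + k) = -164 + k)
-206430/(-373858) - p(703, F) = -206430/(-373858) - (-164 + 703) = -206430*(-1/373858) - 1*539 = 103215/186929 - 539 = -100651516/186929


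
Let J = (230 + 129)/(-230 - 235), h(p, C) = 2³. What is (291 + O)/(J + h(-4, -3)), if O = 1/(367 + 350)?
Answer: 32340440/803279 ≈ 40.260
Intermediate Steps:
O = 1/717 ≈ 0.0013947
h(p, C) = 8
J = -359/465 (J = 359/(-465) = 359*(-1/465) = -359/465 ≈ -0.77204)
(291 + O)/(J + h(-4, -3)) = (291 + 1/717)/(-359/465 + 8) = 208648/(717*(3361/465)) = (208648/717)*(465/3361) = 32340440/803279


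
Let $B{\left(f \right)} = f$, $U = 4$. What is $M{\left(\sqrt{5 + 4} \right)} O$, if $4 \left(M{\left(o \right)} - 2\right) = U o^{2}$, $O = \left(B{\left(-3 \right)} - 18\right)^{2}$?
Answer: $4851$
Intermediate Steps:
$O = 441$ ($O = \left(-3 - 18\right)^{2} = \left(-21\right)^{2} = 441$)
$M{\left(o \right)} = 2 + o^{2}$ ($M{\left(o \right)} = 2 + \frac{4 o^{2}}{4} = 2 + o^{2}$)
$M{\left(\sqrt{5 + 4} \right)} O = \left(2 + \left(\sqrt{5 + 4}\right)^{2}\right) 441 = \left(2 + \left(\sqrt{9}\right)^{2}\right) 441 = \left(2 + 3^{2}\right) 441 = \left(2 + 9\right) 441 = 11 \cdot 441 = 4851$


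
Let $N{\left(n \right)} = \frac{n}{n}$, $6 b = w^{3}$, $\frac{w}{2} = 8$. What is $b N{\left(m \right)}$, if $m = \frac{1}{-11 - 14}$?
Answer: $\frac{2048}{3} \approx 682.67$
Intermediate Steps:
$w = 16$ ($w = 2 \cdot 8 = 16$)
$b = \frac{2048}{3}$ ($b = \frac{16^{3}}{6} = \frac{1}{6} \cdot 4096 = \frac{2048}{3} \approx 682.67$)
$m = - \frac{1}{25}$ ($m = \frac{1}{-25} = - \frac{1}{25} \approx -0.04$)
$N{\left(n \right)} = 1$
$b N{\left(m \right)} = \frac{2048}{3} \cdot 1 = \frac{2048}{3}$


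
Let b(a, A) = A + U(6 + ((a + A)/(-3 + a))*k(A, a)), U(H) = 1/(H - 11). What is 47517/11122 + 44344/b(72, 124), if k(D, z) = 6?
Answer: 2063402029/5705586 ≈ 361.65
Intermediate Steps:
U(H) = 1/(-11 + H)
b(a, A) = A + 1/(-5 + 6*(A + a)/(-3 + a)) (b(a, A) = A + 1/(-11 + (6 + ((a + A)/(-3 + a))*6)) = A + 1/(-11 + (6 + ((A + a)/(-3 + a))*6)) = A + 1/(-11 + (6 + 6*(A + a)/(-3 + a))) = A + 1/(-5 + 6*(A + a)/(-3 + a)))
47517/11122 + 44344/b(72, 124) = 47517/11122 + 44344/(((-3 + 72 + 124*(15 + 72 + 6*124))/(15 + 72 + 6*124))) = 47517*(1/11122) + 44344/(((-3 + 72 + 124*(15 + 72 + 744))/(15 + 72 + 744))) = 47517/11122 + 44344/(((-3 + 72 + 124*831)/831)) = 47517/11122 + 44344/(((-3 + 72 + 103044)/831)) = 47517/11122 + 44344/(((1/831)*103113)) = 47517/11122 + 44344/(34371/277) = 47517/11122 + 44344*(277/34371) = 47517/11122 + 12283288/34371 = 2063402029/5705586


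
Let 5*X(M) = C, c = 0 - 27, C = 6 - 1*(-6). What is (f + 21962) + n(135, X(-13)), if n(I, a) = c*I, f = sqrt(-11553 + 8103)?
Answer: 18317 + 5*I*sqrt(138) ≈ 18317.0 + 58.737*I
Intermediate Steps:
C = 12 (C = 6 + 6 = 12)
c = -27
X(M) = 12/5 (X(M) = (1/5)*12 = 12/5)
f = 5*I*sqrt(138) (f = sqrt(-3450) = 5*I*sqrt(138) ≈ 58.737*I)
n(I, a) = -27*I
(f + 21962) + n(135, X(-13)) = (5*I*sqrt(138) + 21962) - 27*135 = (21962 + 5*I*sqrt(138)) - 3645 = 18317 + 5*I*sqrt(138)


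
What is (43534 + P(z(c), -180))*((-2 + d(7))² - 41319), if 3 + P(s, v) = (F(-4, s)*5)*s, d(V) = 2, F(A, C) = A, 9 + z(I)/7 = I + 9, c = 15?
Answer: -1711887489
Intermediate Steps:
z(I) = 7*I (z(I) = -63 + 7*(I + 9) = -63 + 7*(9 + I) = -63 + (63 + 7*I) = 7*I)
P(s, v) = -3 - 20*s (P(s, v) = -3 + (-4*5)*s = -3 - 20*s)
(43534 + P(z(c), -180))*((-2 + d(7))² - 41319) = (43534 + (-3 - 140*15))*((-2 + 2)² - 41319) = (43534 + (-3 - 20*105))*(0² - 41319) = (43534 + (-3 - 2100))*(0 - 41319) = (43534 - 2103)*(-41319) = 41431*(-41319) = -1711887489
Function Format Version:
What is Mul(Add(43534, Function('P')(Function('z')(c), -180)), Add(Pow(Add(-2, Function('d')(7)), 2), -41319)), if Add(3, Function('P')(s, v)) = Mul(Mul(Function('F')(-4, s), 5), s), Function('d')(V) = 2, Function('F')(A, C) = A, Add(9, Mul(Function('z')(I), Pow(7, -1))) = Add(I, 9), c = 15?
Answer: -1711887489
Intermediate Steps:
Function('z')(I) = Mul(7, I) (Function('z')(I) = Add(-63, Mul(7, Add(I, 9))) = Add(-63, Mul(7, Add(9, I))) = Add(-63, Add(63, Mul(7, I))) = Mul(7, I))
Function('P')(s, v) = Add(-3, Mul(-20, s)) (Function('P')(s, v) = Add(-3, Mul(Mul(-4, 5), s)) = Add(-3, Mul(-20, s)))
Mul(Add(43534, Function('P')(Function('z')(c), -180)), Add(Pow(Add(-2, Function('d')(7)), 2), -41319)) = Mul(Add(43534, Add(-3, Mul(-20, Mul(7, 15)))), Add(Pow(Add(-2, 2), 2), -41319)) = Mul(Add(43534, Add(-3, Mul(-20, 105))), Add(Pow(0, 2), -41319)) = Mul(Add(43534, Add(-3, -2100)), Add(0, -41319)) = Mul(Add(43534, -2103), -41319) = Mul(41431, -41319) = -1711887489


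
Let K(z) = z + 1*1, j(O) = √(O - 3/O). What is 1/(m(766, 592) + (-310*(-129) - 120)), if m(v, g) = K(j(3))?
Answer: 39871/1589696639 - √2/1589696639 ≈ 2.5080e-5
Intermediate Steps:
K(z) = 1 + z (K(z) = z + 1 = 1 + z)
m(v, g) = 1 + √2 (m(v, g) = 1 + √(3 - 3/3) = 1 + √(3 - 3*⅓) = 1 + √(3 - 1) = 1 + √2)
1/(m(766, 592) + (-310*(-129) - 120)) = 1/((1 + √2) + (-310*(-129) - 120)) = 1/((1 + √2) + (39990 - 120)) = 1/((1 + √2) + 39870) = 1/(39871 + √2)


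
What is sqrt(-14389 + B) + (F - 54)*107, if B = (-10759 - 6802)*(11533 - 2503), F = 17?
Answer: -3959 + I*sqrt(158590219) ≈ -3959.0 + 12593.0*I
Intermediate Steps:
B = -158575830 (B = -17561*9030 = -158575830)
sqrt(-14389 + B) + (F - 54)*107 = sqrt(-14389 - 158575830) + (17 - 54)*107 = sqrt(-158590219) - 37*107 = I*sqrt(158590219) - 3959 = -3959 + I*sqrt(158590219)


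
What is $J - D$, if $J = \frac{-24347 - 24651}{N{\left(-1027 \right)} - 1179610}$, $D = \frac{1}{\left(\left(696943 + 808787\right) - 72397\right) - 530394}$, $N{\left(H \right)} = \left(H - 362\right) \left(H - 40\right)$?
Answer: $- \frac{44242507575}{273096609367} \approx -0.162$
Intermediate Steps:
$N{\left(H \right)} = \left(-362 + H\right) \left(-40 + H\right)$
$D = \frac{1}{902939}$ ($D = \frac{1}{\left(1505730 - 72397\right) - 530394} = \frac{1}{1433333 - 530394} = \frac{1}{902939} \approx 1.1075 \cdot 10^{-6}$)
$J = - \frac{48998}{302453}$ ($J = \frac{-24347 - 24651}{\left(14480 + \left(-1027\right)^{2} - -412854\right) - 1179610} = - \frac{48998}{\left(14480 + 1054729 + 412854\right) - 1179610} = - \frac{48998}{1482063 - 1179610} = - \frac{48998}{302453} \approx -0.162$)
$J - D = - \frac{48998}{302453} - \frac{1}{902939} = - \frac{44242507575}{273096609367}$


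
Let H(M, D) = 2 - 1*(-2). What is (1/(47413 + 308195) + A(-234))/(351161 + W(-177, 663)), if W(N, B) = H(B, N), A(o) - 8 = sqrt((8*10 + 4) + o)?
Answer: 568973/24975416664 + I*sqrt(6)/70233 ≈ 2.2781e-5 + 3.4877e-5*I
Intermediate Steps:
H(M, D) = 4 (H(M, D) = 2 + 2 = 4)
A(o) = 8 + sqrt(84 + o) (A(o) = 8 + sqrt((8*10 + 4) + o) = 8 + sqrt((80 + 4) + o) = 8 + sqrt(84 + o))
W(N, B) = 4
(1/(47413 + 308195) + A(-234))/(351161 + W(-177, 663)) = (1/(47413 + 308195) + (8 + sqrt(84 - 234)))/(351161 + 4) = (1/355608 + (8 + sqrt(-150)))/351165 = (1/355608 + (8 + 5*I*sqrt(6)))*(1/351165) = (2844865/355608 + 5*I*sqrt(6))*(1/351165) = 568973/24975416664 + I*sqrt(6)/70233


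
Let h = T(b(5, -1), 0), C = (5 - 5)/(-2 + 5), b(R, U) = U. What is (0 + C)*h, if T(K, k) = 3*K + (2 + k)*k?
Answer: 0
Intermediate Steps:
C = 0 (C = 0/3 = 0*(1/3) = 0)
T(K, k) = 3*K + k*(2 + k)
h = -3 (h = 0**2 + 2*0 + 3*(-1) = 0 + 0 - 3 = -3)
(0 + C)*h = (0 + 0)*(-3) = 0*(-3) = 0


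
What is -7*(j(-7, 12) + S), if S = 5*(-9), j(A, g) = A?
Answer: 364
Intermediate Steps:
S = -45
-7*(j(-7, 12) + S) = -7*(-7 - 45) = -7*(-52) = 364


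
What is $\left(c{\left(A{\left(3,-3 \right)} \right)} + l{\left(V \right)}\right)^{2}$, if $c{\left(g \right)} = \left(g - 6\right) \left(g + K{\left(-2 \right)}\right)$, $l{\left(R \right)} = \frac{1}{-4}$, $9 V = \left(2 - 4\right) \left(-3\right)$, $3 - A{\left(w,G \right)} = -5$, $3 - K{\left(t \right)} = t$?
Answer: $\frac{10609}{16} \approx 663.06$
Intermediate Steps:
$K{\left(t \right)} = 3 - t$
$A{\left(w,G \right)} = 8$ ($A{\left(w,G \right)} = 3 - -5 = 3 + 5 = 8$)
$V = \frac{2}{3}$ ($V = \frac{\left(2 - 4\right) \left(-3\right)}{9} = \frac{\left(-2\right) \left(-3\right)}{9} = \frac{1}{9} \cdot 6 = \frac{2}{3} \approx 0.66667$)
$l{\left(R \right)} = - \frac{1}{4}$
$c{\left(g \right)} = \left(-6 + g\right) \left(5 + g\right)$ ($c{\left(g \right)} = \left(g - 6\right) \left(g + \left(3 - -2\right)\right) = \left(-6 + g\right) \left(g + \left(3 + 2\right)\right) = \left(-6 + g\right) \left(g + 5\right) = \left(-6 + g\right) \left(5 + g\right)$)
$\left(c{\left(A{\left(3,-3 \right)} \right)} + l{\left(V \right)}\right)^{2} = \left(\left(-30 + 8^{2} - 8\right) - \frac{1}{4}\right)^{2} = \left(\left(-30 + 64 - 8\right) - \frac{1}{4}\right)^{2} = \left(26 - \frac{1}{4}\right)^{2} = \left(\frac{103}{4}\right)^{2} = \frac{10609}{16}$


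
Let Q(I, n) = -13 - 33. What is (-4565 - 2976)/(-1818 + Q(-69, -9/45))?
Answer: 7541/1864 ≈ 4.0456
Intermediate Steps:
Q(I, n) = -46
(-4565 - 2976)/(-1818 + Q(-69, -9/45)) = (-4565 - 2976)/(-1818 - 46) = -7541/(-1864) = -7541*(-1/1864) = 7541/1864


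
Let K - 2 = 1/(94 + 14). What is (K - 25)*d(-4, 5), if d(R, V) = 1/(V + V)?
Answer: -2483/1080 ≈ -2.2991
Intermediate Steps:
d(R, V) = 1/(2*V)
K = 217/108 (K = 2 + 1/(94 + 14) = 2 + 1/108 = 217/108 ≈ 2.0093)
(K - 25)*d(-4, 5) = (217/108 - 25)*((½)/5) = -2483/(216*5) = -2483/108*⅒ = -2483/1080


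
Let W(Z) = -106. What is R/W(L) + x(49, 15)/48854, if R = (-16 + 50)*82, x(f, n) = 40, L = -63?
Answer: -34050178/1294631 ≈ -26.301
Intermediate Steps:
R = 2788 (R = 34*82 = 2788)
R/W(L) + x(49, 15)/48854 = 2788/(-106) + 40/48854 = 2788*(-1/106) + 40*(1/48854) = -1394/53 + 20/24427 = -34050178/1294631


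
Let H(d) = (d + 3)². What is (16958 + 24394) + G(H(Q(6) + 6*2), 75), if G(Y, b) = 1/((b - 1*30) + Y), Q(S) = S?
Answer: 20097073/486 ≈ 41352.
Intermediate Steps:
H(d) = (3 + d)²
G(Y, b) = 1/(-30 + Y + b) (G(Y, b) = 1/((b - 30) + Y) = 1/((-30 + b) + Y) = 1/(-30 + Y + b))
(16958 + 24394) + G(H(Q(6) + 6*2), 75) = (16958 + 24394) + 1/(-30 + (3 + (6 + 6*2))² + 75) = 41352 + 1/(-30 + (3 + (6 + 12))² + 75) = 41352 + 1/(-30 + (3 + 18)² + 75) = 41352 + 1/(-30 + 21² + 75) = 41352 + 1/(-30 + 441 + 75) = 41352 + 1/486 = 20097073/486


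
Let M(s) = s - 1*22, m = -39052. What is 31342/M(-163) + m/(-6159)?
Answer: -185810758/1139415 ≈ -163.08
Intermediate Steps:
M(s) = -22 + s (M(s) = s - 22 = -22 + s)
31342/M(-163) + m/(-6159) = 31342/(-22 - 163) - 39052/(-6159) = 31342/(-185) - 39052*(-1/6159) = 31342*(-1/185) + 39052/6159 = -31342/185 + 39052/6159 = -185810758/1139415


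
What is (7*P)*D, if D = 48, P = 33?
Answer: 11088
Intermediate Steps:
(7*P)*D = (7*33)*48 = 231*48 = 11088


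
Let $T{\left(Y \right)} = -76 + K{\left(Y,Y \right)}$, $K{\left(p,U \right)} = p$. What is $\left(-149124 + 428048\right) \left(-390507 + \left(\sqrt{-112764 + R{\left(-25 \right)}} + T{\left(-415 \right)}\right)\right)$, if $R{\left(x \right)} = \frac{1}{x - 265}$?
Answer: $-109058726152 + \frac{139462 i \sqrt{9483452690}}{145} \approx -1.0906 \cdot 10^{11} + 9.3664 \cdot 10^{7} i$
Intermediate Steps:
$R{\left(x \right)} = \frac{1}{-265 + x}$
$T{\left(Y \right)} = -76 + Y$
$\left(-149124 + 428048\right) \left(-390507 + \left(\sqrt{-112764 + R{\left(-25 \right)}} + T{\left(-415 \right)}\right)\right) = \left(-149124 + 428048\right) \left(-390507 + \left(\sqrt{-112764 + \frac{1}{-265 - 25}} - 491\right)\right) = 278924 \left(-390507 - \left(491 - \sqrt{-112764 + \frac{1}{-290}}\right)\right) = 278924 \left(-390507 - \left(491 - \sqrt{-112764 - \frac{1}{290}}\right)\right) = 278924 \left(-390507 - \left(491 - \sqrt{- \frac{32701561}{290}}\right)\right) = 278924 \left(-390507 - \left(491 - \frac{i \sqrt{9483452690}}{290}\right)\right) = 278924 \left(-390998 + \frac{i \sqrt{9483452690}}{290}\right) = -109058726152 + \frac{139462 i \sqrt{9483452690}}{145}$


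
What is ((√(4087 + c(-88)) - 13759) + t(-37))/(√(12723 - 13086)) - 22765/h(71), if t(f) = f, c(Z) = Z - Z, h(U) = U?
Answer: -22765/71 + I*√3*(13796 - √4087)/33 ≈ -320.63 + 720.75*I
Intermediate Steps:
c(Z) = 0
((√(4087 + c(-88)) - 13759) + t(-37))/(√(12723 - 13086)) - 22765/h(71) = ((√(4087 + 0) - 13759) - 37)/(√(12723 - 13086)) - 22765/71 = ((√4087 - 13759) - 37)/(√(-363)) - 22765*1/71 = ((-13759 + √4087) - 37)/((11*I*√3)) - 22765/71 = (-13796 + √4087)*(-I*√3/33) - 22765/71 = -I*√3*(-13796 + √4087)/33 - 22765/71 = -22765/71 - I*√3*(-13796 + √4087)/33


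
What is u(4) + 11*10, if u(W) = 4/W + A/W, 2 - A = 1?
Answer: 445/4 ≈ 111.25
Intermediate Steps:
A = 1 (A = 2 - 1*1 = 2 - 1 = 1)
u(W) = 5/W (u(W) = 4/W + 1/W = 5/W)
u(4) + 11*10 = 5/4 + 11*10 = 5*(1/4) + 110 = 5/4 + 110 = 445/4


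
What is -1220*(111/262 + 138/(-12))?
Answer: 1770220/131 ≈ 13513.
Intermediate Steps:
-1220*(111/262 + 138/(-12)) = -1220*(111*(1/262) + 138*(-1/12)) = -1220*(111/262 - 23/2) = -1220*(-1451/131) = 1770220/131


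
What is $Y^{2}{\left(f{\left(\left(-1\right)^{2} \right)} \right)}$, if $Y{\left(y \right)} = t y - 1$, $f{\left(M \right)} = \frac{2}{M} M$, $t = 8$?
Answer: $225$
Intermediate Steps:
$f{\left(M \right)} = 2$
$Y{\left(y \right)} = -1 + 8 y$ ($Y{\left(y \right)} = 8 y - 1 = -1 + 8 y$)
$Y^{2}{\left(f{\left(\left(-1\right)^{2} \right)} \right)} = \left(-1 + 8 \cdot 2\right)^{2} = \left(-1 + 16\right)^{2} = 15^{2} = 225$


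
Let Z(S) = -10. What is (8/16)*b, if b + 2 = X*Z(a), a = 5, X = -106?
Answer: 529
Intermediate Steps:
b = 1058 (b = -2 - 106*(-10) = -2 + 1060 = 1058)
(8/16)*b = (8/16)*1058 = (8*(1/16))*1058 = (1/2)*1058 = 529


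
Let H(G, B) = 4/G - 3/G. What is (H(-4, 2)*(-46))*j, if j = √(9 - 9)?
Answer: 0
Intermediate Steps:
j = 0 (j = √0 = 0)
H(G, B) = 1/G
(H(-4, 2)*(-46))*j = (-46/(-4))*0 = -¼*(-46)*0 = (23/2)*0 = 0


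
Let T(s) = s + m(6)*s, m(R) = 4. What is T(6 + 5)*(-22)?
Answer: -1210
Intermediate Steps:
T(s) = 5*s (T(s) = s + 4*s = 5*s)
T(6 + 5)*(-22) = (5*(6 + 5))*(-22) = (5*11)*(-22) = 55*(-22) = -1210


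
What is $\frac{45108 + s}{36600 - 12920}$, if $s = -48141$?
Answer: $- \frac{3033}{23680} \approx -0.12808$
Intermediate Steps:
$\frac{45108 + s}{36600 - 12920} = \frac{45108 - 48141}{36600 - 12920} = - \frac{3033}{23680}$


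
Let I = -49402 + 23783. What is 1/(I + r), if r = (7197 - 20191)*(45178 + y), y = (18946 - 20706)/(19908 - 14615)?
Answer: -5293/3107330971003 ≈ -1.7034e-9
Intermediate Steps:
y = -1760/5293 ≈ -0.33251
r = -3107195369636/5293 (r = (7197 - 20191)*(45178 - 1760/5293) = -12994*239125394/5293 = -3107195369636/5293 ≈ -5.8704e+8)
I = -25619
1/(I + r) = 1/(-25619 - 3107195369636/5293) = 1/(-3107330971003/5293) = -5293/3107330971003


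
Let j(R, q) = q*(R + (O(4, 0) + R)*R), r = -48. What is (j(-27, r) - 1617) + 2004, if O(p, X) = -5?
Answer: -39789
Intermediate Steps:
j(R, q) = q*(R + R*(-5 + R)) (j(R, q) = q*(R + (-5 + R)*R) = q*(R + R*(-5 + R)))
(j(-27, r) - 1617) + 2004 = (-27*(-48)*(-4 - 27) - 1617) + 2004 = (-27*(-48)*(-31) - 1617) + 2004 = (-40176 - 1617) + 2004 = -41793 + 2004 = -39789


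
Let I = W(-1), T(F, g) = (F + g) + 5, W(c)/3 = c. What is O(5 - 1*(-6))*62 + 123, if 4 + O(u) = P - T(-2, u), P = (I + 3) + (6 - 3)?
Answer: -807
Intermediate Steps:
W(c) = 3*c
T(F, g) = 5 + F + g
I = -3 (I = 3*(-1) = -3)
P = 3 (P = (-3 + 3) + (6 - 3) = 0 + 3 = 3)
O(u) = -4 - u (O(u) = -4 + (3 - (5 - 2 + u)) = -4 + (3 - (3 + u)) = -4 + (3 + (-3 - u)) = -4 - u)
O(5 - 1*(-6))*62 + 123 = (-4 - (5 - 1*(-6)))*62 + 123 = (-4 - (5 + 6))*62 + 123 = (-4 - 1*11)*62 + 123 = (-4 - 11)*62 + 123 = -15*62 + 123 = -930 + 123 = -807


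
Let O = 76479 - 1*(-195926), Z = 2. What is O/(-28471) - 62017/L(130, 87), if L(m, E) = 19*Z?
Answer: -1776037397/1081898 ≈ -1641.6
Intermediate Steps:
L(m, E) = 38 (L(m, E) = 19*2 = 38)
O = 272405 (O = 76479 + 195926 = 272405)
O/(-28471) - 62017/L(130, 87) = 272405/(-28471) - 62017/38 = 272405*(-1/28471) - 62017*1/38 = -272405/28471 - 62017/38 = -1776037397/1081898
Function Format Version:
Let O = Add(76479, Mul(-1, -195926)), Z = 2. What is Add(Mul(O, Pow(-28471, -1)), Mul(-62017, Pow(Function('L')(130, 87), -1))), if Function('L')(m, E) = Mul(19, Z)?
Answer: Rational(-1776037397, 1081898) ≈ -1641.6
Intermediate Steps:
Function('L')(m, E) = 38 (Function('L')(m, E) = Mul(19, 2) = 38)
O = 272405 (O = Add(76479, 195926) = 272405)
Add(Mul(O, Pow(-28471, -1)), Mul(-62017, Pow(Function('L')(130, 87), -1))) = Add(Mul(272405, Pow(-28471, -1)), Mul(-62017, Pow(38, -1))) = Add(Mul(272405, Rational(-1, 28471)), Mul(-62017, Rational(1, 38))) = Add(Rational(-272405, 28471), Rational(-62017, 38)) = Rational(-1776037397, 1081898)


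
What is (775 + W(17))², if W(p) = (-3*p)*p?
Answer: 8464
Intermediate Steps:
W(p) = -3*p²
(775 + W(17))² = (775 - 3*17²)² = (775 - 3*289)² = (775 - 867)² = (-92)² = 8464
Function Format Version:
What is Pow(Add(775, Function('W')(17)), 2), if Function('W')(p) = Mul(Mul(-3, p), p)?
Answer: 8464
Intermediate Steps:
Function('W')(p) = Mul(-3, Pow(p, 2))
Pow(Add(775, Function('W')(17)), 2) = Pow(Add(775, Mul(-3, Pow(17, 2))), 2) = Pow(Add(775, Mul(-3, 289)), 2) = Pow(Add(775, -867), 2) = Pow(-92, 2) = 8464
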